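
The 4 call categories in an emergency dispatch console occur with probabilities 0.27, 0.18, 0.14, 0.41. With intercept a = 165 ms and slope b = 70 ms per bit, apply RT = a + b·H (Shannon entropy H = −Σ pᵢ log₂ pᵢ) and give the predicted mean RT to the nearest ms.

297 ms

Entropy contributions −pᵢ log₂ pᵢ: 0.5100, 0.4453, 0.3971, 0.5274; sum H = 1.8798 bits.
RT = a + bH = 165 + 70·1.8798 = 296.59 ms.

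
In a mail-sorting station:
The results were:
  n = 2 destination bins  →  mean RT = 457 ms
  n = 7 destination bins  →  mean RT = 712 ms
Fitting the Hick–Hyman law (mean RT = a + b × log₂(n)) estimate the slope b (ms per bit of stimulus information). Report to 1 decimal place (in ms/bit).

The slope on a log₂ axis is (712 − 457) / (2.8074 − 1) = 141.090 ms/bit.

141.1 ms/bit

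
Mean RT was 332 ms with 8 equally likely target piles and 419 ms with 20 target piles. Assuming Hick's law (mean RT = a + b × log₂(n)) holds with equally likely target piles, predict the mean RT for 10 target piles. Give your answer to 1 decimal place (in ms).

RT is linear in log₂ n, so two points fix the line:
  b = (419 − 332) / (log₂ 20 − log₂ 8) = 87 / (4.3219 − 3) = 65.813 ms/bit
  a = 332 − 65.813 × 3 = 134.561 ms
Then RT(10) = 134.561 + 65.813 × log₂ 10 = 134.561 + 65.813 × 3.3219 ≈ 353.187 ms.

353.2 ms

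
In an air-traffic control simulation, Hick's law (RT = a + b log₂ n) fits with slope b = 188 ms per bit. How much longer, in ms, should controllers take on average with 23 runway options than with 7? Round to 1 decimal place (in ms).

322.6 ms

The intercept a cancels: ΔRT = b·(log₂ n₂ − log₂ n₁) = b·log₂(n₂/n₁).
log₂(23) − log₂(7) = 4.5236 − 2.8074 = 1.7162.
ΔRT = 188 × 1.7162 = 322.647 ms.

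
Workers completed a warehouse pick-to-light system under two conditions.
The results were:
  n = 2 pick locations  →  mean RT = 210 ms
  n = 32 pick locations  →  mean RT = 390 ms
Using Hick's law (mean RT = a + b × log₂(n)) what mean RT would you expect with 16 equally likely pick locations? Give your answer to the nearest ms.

345 ms

With log₂ n on the abscissa the relation is linear; from the two conditions:
  b = (390 − 210) / (log₂ 32 − log₂ 2) = 180 / (5 − 1) = 45 ms/bit
  a = 210 − 45 × 1 = 165 ms
Then RT(16) = 165 + 45 × log₂ 16 = 165 + 45 × 4 ≈ 345.000 ms.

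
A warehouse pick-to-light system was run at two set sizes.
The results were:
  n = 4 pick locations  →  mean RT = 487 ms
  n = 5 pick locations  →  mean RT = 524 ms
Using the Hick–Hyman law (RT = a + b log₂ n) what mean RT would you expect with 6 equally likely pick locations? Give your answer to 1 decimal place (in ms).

RT is linear in log₂ n, so two points fix the line:
  b = (524 − 487) / (log₂ 5 − log₂ 4) = 37 / (2.3219 − 2) = 114.932 ms/bit
  a = 487 − 114.932 × 2 = 257.135 ms
Then RT(6) = 257.135 + 114.932 × log₂ 6 = 257.135 + 114.932 × 2.5850 ≈ 554.231 ms.

554.2 ms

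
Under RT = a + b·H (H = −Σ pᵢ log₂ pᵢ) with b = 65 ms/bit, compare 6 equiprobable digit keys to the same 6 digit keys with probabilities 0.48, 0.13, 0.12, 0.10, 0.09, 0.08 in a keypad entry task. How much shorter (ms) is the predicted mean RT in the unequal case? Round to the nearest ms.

25 ms

Equiprobable entropy H₀ = log₂ 6 = 2.5850 bits.
Skewed entropy H = −Σ pᵢ log₂ pᵢ = 2.1943 bits.
ΔRT = b·(H₀ − H) = 65 × 0.3906 = 25.39 ms.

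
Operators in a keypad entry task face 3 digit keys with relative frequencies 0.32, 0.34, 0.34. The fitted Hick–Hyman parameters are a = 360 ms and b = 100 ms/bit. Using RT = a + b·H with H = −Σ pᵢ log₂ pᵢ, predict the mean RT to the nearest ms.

Entropy contributions −pᵢ log₂ pᵢ: 0.5260, 0.5292, 0.5292; sum H = 1.5844 bits.
RT = a + bH = 360 + 100·1.5844 = 518.44 ms.

518 ms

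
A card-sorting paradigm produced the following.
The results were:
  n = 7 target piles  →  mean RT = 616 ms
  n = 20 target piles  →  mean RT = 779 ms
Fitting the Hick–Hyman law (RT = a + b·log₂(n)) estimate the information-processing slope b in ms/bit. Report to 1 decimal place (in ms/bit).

107.6 ms/bit

b = (RT₂ − RT₁)/(log₂ n₂ − log₂ n₁) = (779 − 616)/(4.3219 − 2.8074) = 107.621 ms/bit.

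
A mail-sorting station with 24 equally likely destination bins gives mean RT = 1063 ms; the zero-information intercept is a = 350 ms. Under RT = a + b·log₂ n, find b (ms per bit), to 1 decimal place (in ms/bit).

155.5 ms/bit

b = (1063 − 350) / log₂(24) = 713 / 4.5850 = 155.508 ms/bit.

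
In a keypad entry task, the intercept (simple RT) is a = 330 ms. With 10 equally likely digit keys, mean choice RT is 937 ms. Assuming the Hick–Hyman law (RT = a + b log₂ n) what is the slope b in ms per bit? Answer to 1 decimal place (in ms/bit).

log₂(10) = 3.3219 bits.
b = (RT − a)/log₂ n = (937 − 330) / 3.3219 = 182.725 ms/bit.

182.7 ms/bit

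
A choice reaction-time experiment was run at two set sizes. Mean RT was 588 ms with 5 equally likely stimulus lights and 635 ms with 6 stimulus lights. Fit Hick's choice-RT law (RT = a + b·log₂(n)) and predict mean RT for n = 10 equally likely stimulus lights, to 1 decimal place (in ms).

RT is linear in log₂ n, so two points fix the line:
  b = (635 − 588) / (log₂ 6 − log₂ 5) = 47 / (2.5850 − 2.3219) = 178.684 ms/bit
  a = 588 − 178.684 × 2.3219 = 173.109 ms
Then RT(10) = 173.109 + 178.684 × log₂ 10 = 173.109 + 178.684 × 3.3219 ≈ 766.684 ms.

766.7 ms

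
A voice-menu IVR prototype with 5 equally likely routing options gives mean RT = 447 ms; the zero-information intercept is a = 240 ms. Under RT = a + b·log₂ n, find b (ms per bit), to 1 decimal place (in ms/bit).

b = (447 − 240) / log₂(5) = 207 / 2.3219 = 89.150 ms/bit.

89.2 ms/bit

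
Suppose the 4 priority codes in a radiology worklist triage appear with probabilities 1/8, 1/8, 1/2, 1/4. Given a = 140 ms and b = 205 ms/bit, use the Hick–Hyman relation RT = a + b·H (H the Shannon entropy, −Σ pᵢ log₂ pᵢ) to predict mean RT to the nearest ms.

H = −Σ pᵢ log₂ pᵢ = 0.125·3 + 0.125·3 + 0.5·1 + 0.25·2 = 1.750 bits.
RT = 140 + 205 × 1.750 = 498.75 ms.

499 ms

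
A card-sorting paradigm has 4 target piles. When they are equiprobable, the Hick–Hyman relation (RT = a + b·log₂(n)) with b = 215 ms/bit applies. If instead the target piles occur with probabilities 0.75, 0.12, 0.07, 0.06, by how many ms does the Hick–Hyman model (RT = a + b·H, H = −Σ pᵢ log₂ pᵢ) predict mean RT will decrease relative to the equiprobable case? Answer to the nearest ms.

Equiprobable entropy H₀ = log₂ 4 = 2.0000 bits.
Skewed entropy H = −Σ pᵢ log₂ pᵢ = 1.1904 bits.
ΔRT = b·(H₀ − H) = 215 × 0.8096 = 174.06 ms.

174 ms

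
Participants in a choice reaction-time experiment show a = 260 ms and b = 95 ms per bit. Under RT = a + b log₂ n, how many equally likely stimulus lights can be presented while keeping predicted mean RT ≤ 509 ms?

6

Information budget: (509 − 260)/95 = 2.6211 bits, so n ≤ 2^2.6211 = 6.152 → at most 6.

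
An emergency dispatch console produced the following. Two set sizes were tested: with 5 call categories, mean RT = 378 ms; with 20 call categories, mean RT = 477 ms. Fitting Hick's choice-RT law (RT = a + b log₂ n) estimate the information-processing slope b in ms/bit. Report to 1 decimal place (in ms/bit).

b = (RT₂ − RT₁)/(log₂ n₂ − log₂ n₁) = (477 − 378)/(4.3219 − 2.3219) = 49.500 ms/bit.

49.5 ms/bit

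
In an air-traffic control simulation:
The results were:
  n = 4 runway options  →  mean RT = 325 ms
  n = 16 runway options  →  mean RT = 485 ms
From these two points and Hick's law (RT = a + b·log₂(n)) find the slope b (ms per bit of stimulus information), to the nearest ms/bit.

Slope: b = (485 − 325) / (log₂ 16 − log₂ 4) = 160/2.0000 = 80 ms/bit.

80 ms/bit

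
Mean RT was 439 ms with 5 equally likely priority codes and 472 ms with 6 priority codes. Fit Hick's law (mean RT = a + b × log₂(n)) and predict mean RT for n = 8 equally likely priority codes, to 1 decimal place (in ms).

524.1 ms

RT is linear in log₂ n, so two points fix the line:
  b = (472 − 439) / (log₂ 6 − log₂ 5) = 33 / (2.5850 − 2.3219) = 125.459 ms/bit
  a = 439 − 125.459 × 2.3219 = 147.694 ms
Then RT(8) = 147.694 + 125.459 × log₂ 8 = 147.694 + 125.459 × 3 ≈ 524.070 ms.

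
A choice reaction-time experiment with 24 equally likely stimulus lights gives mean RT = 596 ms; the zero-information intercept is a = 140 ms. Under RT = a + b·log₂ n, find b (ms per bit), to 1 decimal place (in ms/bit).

99.5 ms/bit

log₂(24) = 4.5850 bits.
b = (RT − a)/log₂ n = (596 − 140) / 4.5850 = 99.456 ms/bit.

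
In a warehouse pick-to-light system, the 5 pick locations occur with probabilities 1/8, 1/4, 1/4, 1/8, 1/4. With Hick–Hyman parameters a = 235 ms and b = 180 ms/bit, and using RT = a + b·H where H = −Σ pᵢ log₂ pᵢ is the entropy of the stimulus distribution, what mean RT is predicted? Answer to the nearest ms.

H = −Σ pᵢ log₂ pᵢ = 0.125·3 + 0.25·2 + 0.25·2 + 0.125·3 + 0.25·2 = 2.250 bits.
RT = 235 + 180 × 2.250 = 640.00 ms.

640 ms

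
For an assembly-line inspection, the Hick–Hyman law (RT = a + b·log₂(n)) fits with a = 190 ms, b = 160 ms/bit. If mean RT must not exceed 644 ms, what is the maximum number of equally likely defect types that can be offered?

160·log₂ n ≤ 644 − 190 = 454, giving log₂ n ≤ 2.8375 and n ≤ 7.148. The largest whole number is 7.

7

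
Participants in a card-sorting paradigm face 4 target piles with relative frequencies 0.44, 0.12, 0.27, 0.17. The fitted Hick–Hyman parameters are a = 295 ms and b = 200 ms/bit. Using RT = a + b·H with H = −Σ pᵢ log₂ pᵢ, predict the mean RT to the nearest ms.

662 ms

H = 0.44·log₂(1/0.44) + 0.12·log₂(1/0.12) + 0.27·log₂(1/0.27) + 0.17·log₂(1/0.17) = 1.8328 bits.
RT = 295 + 200 × 1.8328 = 661.56 ms.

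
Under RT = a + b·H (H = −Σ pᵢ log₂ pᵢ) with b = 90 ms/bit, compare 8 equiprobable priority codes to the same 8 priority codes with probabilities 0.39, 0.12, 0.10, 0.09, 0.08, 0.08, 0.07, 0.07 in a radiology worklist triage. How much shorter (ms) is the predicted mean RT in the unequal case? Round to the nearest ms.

The RT saving is b·ΔH. Equiprobable H₀ = log₂(8) = 3.0000 bits; with the given probabilities H = 2.6618 bits.
b·(H₀ − H) = 90 × (3.0000 − 2.6618) = 30.43 ms.

30 ms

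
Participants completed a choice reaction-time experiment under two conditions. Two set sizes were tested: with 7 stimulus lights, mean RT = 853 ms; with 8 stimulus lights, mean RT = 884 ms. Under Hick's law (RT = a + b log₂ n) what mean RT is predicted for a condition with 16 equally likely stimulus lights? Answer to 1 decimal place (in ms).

Fit slope and intercept:
  b = (884 − 853) / (log₂ 8 − log₂ 7) = 31 / (3 − 2.8074) = 160.918 ms/bit
  a = 853 − 160.918 × 2.8074 = 401.247 ms
Then RT(16) = 401.247 + 160.918 × log₂ 16 = 401.247 + 160.918 × 4 ≈ 1044.918 ms.

1044.9 ms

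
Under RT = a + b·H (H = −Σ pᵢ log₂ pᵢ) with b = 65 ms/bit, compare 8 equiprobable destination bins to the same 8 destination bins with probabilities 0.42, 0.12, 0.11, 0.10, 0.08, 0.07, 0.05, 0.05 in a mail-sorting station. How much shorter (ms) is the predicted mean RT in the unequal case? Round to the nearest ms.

28 ms

The RT saving is b·ΔH. Equiprobable H₀ = log₂(8) = 3.0000 bits; with the given probabilities H = 2.5674 bits.
b·(H₀ − H) = 65 × (3.0000 − 2.5674) = 28.12 ms.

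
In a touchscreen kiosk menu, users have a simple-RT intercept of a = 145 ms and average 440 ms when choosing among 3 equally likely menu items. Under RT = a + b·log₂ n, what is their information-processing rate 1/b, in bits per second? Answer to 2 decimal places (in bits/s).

b = (440 − 145)/log₂ 3 = 295/1.5850 = 186.124 ms per bit = 0.18612 s/bit; the reciprocal is 5.373 bits/s.

5.37 bits/s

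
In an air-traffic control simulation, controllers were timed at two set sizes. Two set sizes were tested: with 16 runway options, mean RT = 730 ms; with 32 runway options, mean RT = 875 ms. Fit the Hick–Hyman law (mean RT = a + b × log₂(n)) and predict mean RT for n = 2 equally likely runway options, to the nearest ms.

295 ms

With log₂ n on the abscissa the relation is linear; from the two conditions:
  b = (875 − 730) / (log₂ 32 − log₂ 16) = 145 / (5 − 4) = 145 ms/bit
  a = 730 − 145 × 4 = 150 ms
Then RT(2) = 150 + 145 × log₂ 2 = 150 + 145 × 1 ≈ 295.000 ms.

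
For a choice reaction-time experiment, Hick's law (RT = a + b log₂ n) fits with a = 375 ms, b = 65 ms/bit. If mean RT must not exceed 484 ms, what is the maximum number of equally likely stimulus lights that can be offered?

3

Information budget: (484 − 375)/65 = 1.6769 bits, so n ≤ 2^1.6769 = 3.197 → at most 3.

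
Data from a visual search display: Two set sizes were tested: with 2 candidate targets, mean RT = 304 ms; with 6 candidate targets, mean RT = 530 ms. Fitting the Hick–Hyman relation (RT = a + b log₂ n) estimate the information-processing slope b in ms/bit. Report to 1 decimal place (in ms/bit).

142.6 ms/bit

b = (RT₂ − RT₁)/(log₂ n₂ − log₂ n₁) = (530 − 304)/(2.5850 − 1) = 142.590 ms/bit.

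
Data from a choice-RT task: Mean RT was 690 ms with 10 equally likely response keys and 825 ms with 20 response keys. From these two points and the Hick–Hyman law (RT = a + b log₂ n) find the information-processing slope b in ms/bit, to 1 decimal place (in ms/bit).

Slope: b = (825 − 690) / (log₂ 20 − log₂ 10) = 135/1.0000 = 135.000 ms/bit.

135.0 ms/bit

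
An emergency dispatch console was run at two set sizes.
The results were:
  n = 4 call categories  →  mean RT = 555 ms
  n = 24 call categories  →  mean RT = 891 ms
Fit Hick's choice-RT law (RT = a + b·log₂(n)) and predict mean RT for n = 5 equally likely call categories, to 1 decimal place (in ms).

596.8 ms

Solve the two-equation system in a and b:
  b = (891 − 555) / (log₂ 24 − log₂ 4) = 336 / (4.5850 − 2) = 129.983 ms/bit
  a = 555 − 129.983 × 2 = 295.035 ms
Then RT(5) = 295.035 + 129.983 × log₂ 5 = 295.035 + 129.983 × 2.3219 ≈ 596.845 ms.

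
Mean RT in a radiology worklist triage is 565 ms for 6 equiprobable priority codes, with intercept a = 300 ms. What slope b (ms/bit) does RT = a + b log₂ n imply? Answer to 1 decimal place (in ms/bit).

b = (565 − 300) / log₂(6) = 265 / 2.5850 = 102.516 ms/bit.

102.5 ms/bit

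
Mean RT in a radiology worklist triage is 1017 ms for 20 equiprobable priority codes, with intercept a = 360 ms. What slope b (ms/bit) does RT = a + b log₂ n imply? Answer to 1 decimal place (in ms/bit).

20 alternatives carry log₂ 20 = 4.3219 bits; the choice cost is 1017 − 360 = 657 ms, so b = 657/4.3219 = 152.015 ms/bit.

152.0 ms/bit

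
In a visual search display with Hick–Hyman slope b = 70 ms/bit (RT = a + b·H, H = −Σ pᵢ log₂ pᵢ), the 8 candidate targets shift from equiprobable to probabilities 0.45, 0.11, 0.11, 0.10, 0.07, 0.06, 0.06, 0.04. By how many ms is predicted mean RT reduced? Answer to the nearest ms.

36 ms

The RT saving is b·ΔH. Equiprobable H₀ = log₂(8) = 3.0000 bits; with the given probabilities H = 2.4925 bits.
b·(H₀ − H) = 70 × (3.0000 − 2.4925) = 35.52 ms.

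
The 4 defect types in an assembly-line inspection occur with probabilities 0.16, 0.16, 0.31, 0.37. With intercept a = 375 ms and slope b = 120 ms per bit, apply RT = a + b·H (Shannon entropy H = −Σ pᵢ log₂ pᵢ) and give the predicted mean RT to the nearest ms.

603 ms

Entropy contributions −pᵢ log₂ pᵢ: 0.4230, 0.4230, 0.5238, 0.5307; sum H = 1.9006 bits.
RT = a + bH = 375 + 120·1.9006 = 603.07 ms.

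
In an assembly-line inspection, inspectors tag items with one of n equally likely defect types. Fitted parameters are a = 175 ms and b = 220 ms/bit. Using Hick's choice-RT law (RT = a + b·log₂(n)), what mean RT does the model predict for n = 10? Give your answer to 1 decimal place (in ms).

905.8 ms

log₂(10) = 3.3219 bits, so RT = 175 + 220 × 3.3219 ≈ 905.824 ms.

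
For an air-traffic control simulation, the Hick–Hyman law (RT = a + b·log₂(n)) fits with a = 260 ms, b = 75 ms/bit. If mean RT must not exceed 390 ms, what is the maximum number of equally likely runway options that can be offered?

3

75·log₂ n ≤ 390 − 260 = 130, giving log₂ n ≤ 1.7333 and n ≤ 3.325. The largest whole number is 3.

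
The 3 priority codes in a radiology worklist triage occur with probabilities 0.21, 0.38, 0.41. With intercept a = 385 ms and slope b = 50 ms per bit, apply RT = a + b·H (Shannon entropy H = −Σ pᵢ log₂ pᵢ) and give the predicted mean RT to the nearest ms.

462 ms

H = 0.21·log₂(1/0.21) + 0.38·log₂(1/0.38) + 0.41·log₂(1/0.41) = 1.5307 bits.
RT = 385 + 50 × 1.5307 = 461.53 ms.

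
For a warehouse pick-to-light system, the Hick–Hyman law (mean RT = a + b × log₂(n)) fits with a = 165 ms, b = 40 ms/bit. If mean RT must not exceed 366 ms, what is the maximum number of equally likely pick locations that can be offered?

Information budget: (366 − 165)/40 = 5.0250 bits, so n ≤ 2^5.0250 = 32.559 → at most 32.

32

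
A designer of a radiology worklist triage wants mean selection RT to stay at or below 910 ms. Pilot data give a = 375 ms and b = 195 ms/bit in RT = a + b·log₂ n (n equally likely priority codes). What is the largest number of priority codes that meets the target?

Information budget: (910 − 375)/195 = 2.7436 bits, so n ≤ 2^2.7436 = 6.697 → at most 6.

6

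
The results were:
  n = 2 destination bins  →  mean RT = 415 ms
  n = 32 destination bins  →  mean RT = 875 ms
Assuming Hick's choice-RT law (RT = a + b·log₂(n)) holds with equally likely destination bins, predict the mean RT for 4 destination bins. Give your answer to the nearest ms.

Solve the two-equation system in a and b:
  b = (875 − 415) / (log₂ 32 − log₂ 2) = 460 / (5 − 1) = 115 ms/bit
  a = 415 − 115 × 1 = 300 ms
Then RT(4) = 300 + 115 × log₂ 4 = 300 + 115 × 2 ≈ 530.000 ms.

530 ms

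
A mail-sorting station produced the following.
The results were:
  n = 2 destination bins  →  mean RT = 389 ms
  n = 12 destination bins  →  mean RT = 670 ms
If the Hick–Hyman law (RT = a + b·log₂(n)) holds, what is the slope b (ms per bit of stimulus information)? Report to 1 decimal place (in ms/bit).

b = (RT₂ − RT₁)/(log₂ n₂ − log₂ n₁) = (670 − 389)/(3.5850 − 1) = 108.706 ms/bit.

108.7 ms/bit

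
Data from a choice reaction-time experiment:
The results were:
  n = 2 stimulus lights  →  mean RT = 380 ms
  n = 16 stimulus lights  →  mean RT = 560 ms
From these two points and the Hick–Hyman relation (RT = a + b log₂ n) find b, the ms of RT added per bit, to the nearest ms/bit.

60 ms/bit

Slope: b = (560 − 380) / (log₂ 16 − log₂ 2) = 180/3.0000 = 60 ms/bit.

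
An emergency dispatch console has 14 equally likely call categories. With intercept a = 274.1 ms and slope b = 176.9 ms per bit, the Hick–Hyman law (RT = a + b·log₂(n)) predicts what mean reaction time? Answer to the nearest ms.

log₂(14) = 3.8074 bits, so RT = 274.1 + 176.9 × 3.8074 ≈ 947.621 ms.

948 ms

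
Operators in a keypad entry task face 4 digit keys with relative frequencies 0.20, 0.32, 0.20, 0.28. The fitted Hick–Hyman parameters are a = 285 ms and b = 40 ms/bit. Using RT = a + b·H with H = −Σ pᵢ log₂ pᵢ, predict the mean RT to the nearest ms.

364 ms

H = 0.20·log₂(1/0.20) + 0.32·log₂(1/0.32) + 0.20·log₂(1/0.20) + 0.28·log₂(1/0.28) = 1.9690 bits.
RT = 285 + 40 × 1.9690 = 363.76 ms.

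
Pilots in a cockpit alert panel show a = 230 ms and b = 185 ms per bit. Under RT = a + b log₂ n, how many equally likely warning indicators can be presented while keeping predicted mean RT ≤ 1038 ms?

185·log₂ n ≤ 1038 − 230 = 808, giving log₂ n ≤ 4.3676 and n ≤ 20.643. The largest whole number is 20.

20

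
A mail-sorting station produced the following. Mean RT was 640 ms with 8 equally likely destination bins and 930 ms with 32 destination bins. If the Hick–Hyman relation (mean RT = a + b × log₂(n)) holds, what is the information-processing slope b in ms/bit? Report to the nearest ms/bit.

Slope: b = (930 − 640) / (log₂ 32 − log₂ 8) = 290/2.0000 = 145 ms/bit.

145 ms/bit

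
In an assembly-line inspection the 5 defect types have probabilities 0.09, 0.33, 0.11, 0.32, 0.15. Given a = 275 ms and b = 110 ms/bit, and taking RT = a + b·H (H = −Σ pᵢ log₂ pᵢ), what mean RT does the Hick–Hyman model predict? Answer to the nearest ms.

509 ms

Entropy contributions −pᵢ log₂ pᵢ: 0.3127, 0.5278, 0.3503, 0.5260, 0.4105; sum H = 2.1273 bits.
RT = a + bH = 275 + 110·2.1273 = 509.01 ms.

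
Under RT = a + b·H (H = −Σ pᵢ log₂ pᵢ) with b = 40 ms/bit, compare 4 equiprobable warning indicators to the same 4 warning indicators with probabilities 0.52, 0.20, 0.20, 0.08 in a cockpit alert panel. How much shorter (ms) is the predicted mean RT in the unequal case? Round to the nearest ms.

12 ms

Equiprobable entropy H₀ = log₂ 4 = 2.0000 bits.
Skewed entropy H = −Σ pᵢ log₂ pᵢ = 1.7109 bits.
ΔRT = b·(H₀ − H) = 40 × 0.2891 = 11.57 ms.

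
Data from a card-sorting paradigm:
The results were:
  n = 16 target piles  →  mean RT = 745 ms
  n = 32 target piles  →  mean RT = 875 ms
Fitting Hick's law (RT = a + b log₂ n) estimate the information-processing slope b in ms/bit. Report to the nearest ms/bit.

b = (RT₂ − RT₁)/(log₂ n₂ − log₂ n₁) = (875 − 745)/(5 − 4) = 130 ms/bit.

130 ms/bit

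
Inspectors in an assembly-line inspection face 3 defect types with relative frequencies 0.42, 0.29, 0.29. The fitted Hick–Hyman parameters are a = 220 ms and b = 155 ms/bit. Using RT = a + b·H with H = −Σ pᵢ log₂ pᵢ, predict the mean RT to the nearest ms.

462 ms

Entropy contributions −pᵢ log₂ pᵢ: 0.5256, 0.5179, 0.5179; sum H = 1.5615 bits.
RT = a + bH = 220 + 155·1.5615 = 462.03 ms.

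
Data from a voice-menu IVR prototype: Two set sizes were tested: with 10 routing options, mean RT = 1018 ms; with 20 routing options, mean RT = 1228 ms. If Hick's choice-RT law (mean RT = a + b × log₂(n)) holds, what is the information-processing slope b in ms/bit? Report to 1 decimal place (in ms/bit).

The slope on a log₂ axis is (1228 − 1018) / (4.3219 − 3.3219) = 210.000 ms/bit.

210.0 ms/bit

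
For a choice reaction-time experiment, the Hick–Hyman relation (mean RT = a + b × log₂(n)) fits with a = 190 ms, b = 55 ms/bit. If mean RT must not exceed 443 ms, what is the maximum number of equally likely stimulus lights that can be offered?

55·log₂ n ≤ 443 − 190 = 253, giving log₂ n ≤ 4.6000 and n ≤ 24.251. The largest whole number is 24.

24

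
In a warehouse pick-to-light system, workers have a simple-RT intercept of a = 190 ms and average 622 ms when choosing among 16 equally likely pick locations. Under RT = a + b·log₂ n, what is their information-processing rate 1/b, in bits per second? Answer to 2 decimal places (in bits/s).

Choice component = 622 − 190 = 432 ms over log₂(16) = 4 bits.
b = 432 / 4 = 108.000 ms/bit, so 1/b = 9.259 bits/s.

9.26 bits/s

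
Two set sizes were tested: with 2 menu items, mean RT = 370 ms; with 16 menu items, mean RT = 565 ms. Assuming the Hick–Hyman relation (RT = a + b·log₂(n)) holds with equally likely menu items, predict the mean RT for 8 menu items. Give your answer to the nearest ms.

500 ms

Solve the two-equation system in a and b:
  b = (565 − 370) / (log₂ 16 − log₂ 2) = 195 / (4 − 1) = 65 ms/bit
  a = 370 − 65 × 1 = 305 ms
Then RT(8) = 305 + 65 × log₂ 8 = 305 + 65 × 3 ≈ 500.000 ms.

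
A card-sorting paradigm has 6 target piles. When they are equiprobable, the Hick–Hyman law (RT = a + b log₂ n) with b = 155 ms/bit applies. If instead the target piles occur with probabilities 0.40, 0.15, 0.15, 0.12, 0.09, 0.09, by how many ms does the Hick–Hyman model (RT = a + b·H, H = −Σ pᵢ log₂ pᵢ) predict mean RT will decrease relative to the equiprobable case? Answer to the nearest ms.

38 ms

The RT saving is b·ΔH. Equiprobable H₀ = log₂(6) = 2.5850 bits; with the given probabilities H = 2.3422 bits.
b·(H₀ − H) = 155 × (2.5850 − 2.3422) = 37.62 ms.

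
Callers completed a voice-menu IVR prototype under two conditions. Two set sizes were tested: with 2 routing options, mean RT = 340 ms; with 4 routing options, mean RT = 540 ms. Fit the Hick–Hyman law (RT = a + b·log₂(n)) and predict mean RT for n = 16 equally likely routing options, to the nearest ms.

940 ms

RT is linear in log₂ n, so two points fix the line:
  b = (540 − 340) / (log₂ 4 − log₂ 2) = 200 / (2 − 1) = 200 ms/bit
  a = 340 − 200 × 1 = 140 ms
Then RT(16) = 140 + 200 × log₂ 16 = 140 + 200 × 4 ≈ 940.000 ms.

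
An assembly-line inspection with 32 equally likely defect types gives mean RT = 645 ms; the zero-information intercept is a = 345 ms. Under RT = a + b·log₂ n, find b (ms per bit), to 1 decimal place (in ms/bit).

60.0 ms/bit

32 alternatives carry log₂ 32 = 5 bits; the choice cost is 645 − 345 = 300 ms, so b = 300/5 = 60.000 ms/bit.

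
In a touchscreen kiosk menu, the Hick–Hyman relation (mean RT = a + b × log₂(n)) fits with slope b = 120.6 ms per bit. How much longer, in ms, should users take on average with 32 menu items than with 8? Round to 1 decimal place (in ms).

241.2 ms

The intercept a cancels: ΔRT = b·(log₂ n₂ − log₂ n₁) = b·log₂(n₂/n₁).
log₂(32) − log₂(8) = log₂(32/8) = log₂(4) = 2.
ΔRT = 120.6 × 2.0000 = 241.200 ms.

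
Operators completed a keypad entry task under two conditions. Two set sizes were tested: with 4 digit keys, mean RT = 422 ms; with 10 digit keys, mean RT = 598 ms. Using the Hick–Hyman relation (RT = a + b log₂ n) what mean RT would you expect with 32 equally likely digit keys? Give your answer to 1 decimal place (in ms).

With log₂ n on the abscissa the relation is linear; from the two conditions:
  b = (598 − 422) / (log₂ 10 − log₂ 4) = 176 / (3.3219 − 2) = 133.139 ms/bit
  a = 422 − 133.139 × 2 = 155.722 ms
Then RT(32) = 155.722 + 133.139 × log₂ 32 = 155.722 + 133.139 × 5 ≈ 821.417 ms.

821.4 ms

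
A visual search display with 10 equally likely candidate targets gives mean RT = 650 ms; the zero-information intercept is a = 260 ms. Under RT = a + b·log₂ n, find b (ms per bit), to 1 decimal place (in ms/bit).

log₂(10) = 3.3219 bits.
b = (RT − a)/log₂ n = (650 − 260) / 3.3219 = 117.402 ms/bit.

117.4 ms/bit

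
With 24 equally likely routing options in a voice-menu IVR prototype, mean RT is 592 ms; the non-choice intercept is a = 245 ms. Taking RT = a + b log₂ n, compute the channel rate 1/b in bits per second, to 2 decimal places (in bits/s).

13.21 bits/s

b = (592 − 245)/log₂ 24 = 347/4.5850 = 75.682 ms per bit = 0.07568 s/bit; the reciprocal is 13.213 bits/s.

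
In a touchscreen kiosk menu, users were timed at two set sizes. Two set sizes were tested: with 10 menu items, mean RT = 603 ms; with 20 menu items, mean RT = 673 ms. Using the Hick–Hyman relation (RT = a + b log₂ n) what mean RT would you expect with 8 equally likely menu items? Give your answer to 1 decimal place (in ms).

580.5 ms

Solve the two-equation system in a and b:
  b = (673 − 603) / (log₂ 20 − log₂ 10) = 70 / (4.3219 − 3.3219) = 70.000 ms/bit
  a = 603 − 70.000 × 3.3219 = 370.465 ms
Then RT(8) = 370.465 + 70.000 × log₂ 8 = 370.465 + 70.000 × 3 ≈ 580.465 ms.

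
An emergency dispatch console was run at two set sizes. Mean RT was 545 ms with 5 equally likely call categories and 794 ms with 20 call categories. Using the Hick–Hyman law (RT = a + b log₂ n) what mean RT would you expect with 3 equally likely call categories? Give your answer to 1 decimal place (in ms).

Fit slope and intercept:
  b = (794 − 545) / (log₂ 20 − log₂ 5) = 249 / (4.3219 − 2.3219) = 124.500 ms/bit
  a = 545 − 124.500 × 2.3219 = 255.920 ms
Then RT(3) = 255.920 + 124.500 × log₂ 3 = 255.920 + 124.500 × 1.5850 ≈ 453.248 ms.

453.2 ms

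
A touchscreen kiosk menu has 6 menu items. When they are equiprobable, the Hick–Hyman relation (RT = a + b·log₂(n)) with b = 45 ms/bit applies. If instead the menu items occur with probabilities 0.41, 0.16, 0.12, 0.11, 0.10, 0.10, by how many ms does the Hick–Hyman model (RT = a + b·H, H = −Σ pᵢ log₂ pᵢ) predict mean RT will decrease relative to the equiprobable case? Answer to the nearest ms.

11 ms

Equiprobable entropy H₀ = log₂ 6 = 2.5850 bits.
Skewed entropy H = −Σ pᵢ log₂ pᵢ = 2.3321 bits.
ΔRT = b·(H₀ − H) = 45 × 0.2528 = 11.38 ms.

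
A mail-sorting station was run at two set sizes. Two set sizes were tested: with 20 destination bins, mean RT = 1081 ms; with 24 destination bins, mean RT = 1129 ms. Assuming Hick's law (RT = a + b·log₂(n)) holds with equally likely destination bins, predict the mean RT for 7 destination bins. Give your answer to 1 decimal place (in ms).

Fit slope and intercept:
  b = (1129 − 1081) / (log₂ 24 − log₂ 20) = 48 / (4.5850 − 4.3219) = 182.486 ms/bit
  a = 1081 − 182.486 × 4.3219 = 292.310 ms
Then RT(7) = 292.310 + 182.486 × log₂ 7 = 292.310 + 182.486 × 2.8074 ≈ 804.612 ms.

804.6 ms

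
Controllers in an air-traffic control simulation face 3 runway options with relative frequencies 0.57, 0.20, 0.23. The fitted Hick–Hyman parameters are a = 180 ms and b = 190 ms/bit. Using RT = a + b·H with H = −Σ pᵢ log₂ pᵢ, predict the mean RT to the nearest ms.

449 ms

Entropy contributions −pᵢ log₂ pᵢ: 0.4623, 0.4644, 0.4877; sum H = 1.4143 bits.
RT = a + bH = 180 + 190·1.4143 = 448.72 ms.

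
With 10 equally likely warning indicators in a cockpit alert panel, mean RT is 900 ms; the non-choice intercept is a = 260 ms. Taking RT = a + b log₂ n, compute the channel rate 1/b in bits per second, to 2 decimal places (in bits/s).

5.19 bits/s

Choice component = 900 − 260 = 640 ms over log₂(10) = 3.3219 bits.
b = 640 / 3.3219 = 192.659 ms/bit, so 1/b = 5.191 bits/s.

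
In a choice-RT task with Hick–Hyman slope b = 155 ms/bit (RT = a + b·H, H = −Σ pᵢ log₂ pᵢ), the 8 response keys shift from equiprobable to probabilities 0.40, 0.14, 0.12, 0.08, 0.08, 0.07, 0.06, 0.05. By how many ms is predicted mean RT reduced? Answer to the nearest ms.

61 ms

The RT saving is b·ΔH. Equiprobable H₀ = log₂(8) = 3.0000 bits; with the given probabilities H = 2.6042 bits.
b·(H₀ − H) = 155 × (3.0000 − 2.6042) = 61.36 ms.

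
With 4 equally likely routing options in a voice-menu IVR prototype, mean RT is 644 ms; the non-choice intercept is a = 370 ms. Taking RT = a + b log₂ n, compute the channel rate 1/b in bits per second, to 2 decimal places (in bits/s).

Choice component = 644 − 370 = 274 ms over log₂(4) = 2 bits.
b = 274 / 2 = 137.000 ms/bit, so 1/b = 7.299 bits/s.

7.30 bits/s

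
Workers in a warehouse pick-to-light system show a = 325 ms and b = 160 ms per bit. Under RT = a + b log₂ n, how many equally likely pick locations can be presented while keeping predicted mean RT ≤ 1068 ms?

160·log₂ n ≤ 1068 − 325 = 743, giving log₂ n ≤ 4.6437 and n ≤ 24.998. The largest whole number is 24.

24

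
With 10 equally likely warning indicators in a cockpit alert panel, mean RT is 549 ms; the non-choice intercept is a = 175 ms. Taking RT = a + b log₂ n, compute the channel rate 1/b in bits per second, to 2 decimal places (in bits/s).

8.88 bits/s

Choice component = 549 − 175 = 374 ms over log₂(10) = 3.3219 bits.
b = 374 / 3.3219 = 112.585 ms/bit, so 1/b = 8.882 bits/s.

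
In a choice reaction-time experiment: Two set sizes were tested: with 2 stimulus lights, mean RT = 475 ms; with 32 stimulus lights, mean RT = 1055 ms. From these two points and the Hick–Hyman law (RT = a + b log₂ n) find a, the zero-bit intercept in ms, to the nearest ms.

Slope: b = (1055 − 475) / (log₂ 32 − log₂ 2) = 580/4.0000 = 145 ms/bit.
Intercept: a = 475 − 145·log₂(2) = 330.000 ms.

330 ms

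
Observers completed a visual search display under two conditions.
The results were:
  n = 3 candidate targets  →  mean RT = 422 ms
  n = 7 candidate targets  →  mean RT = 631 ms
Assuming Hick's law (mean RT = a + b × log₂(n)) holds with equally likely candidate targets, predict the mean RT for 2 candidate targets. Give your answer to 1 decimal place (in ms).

RT is linear in log₂ n, so two points fix the line:
  b = (631 − 422) / (log₂ 7 − log₂ 3) = 209 / (2.8074 − 1.5850) = 170.976 ms/bit
  a = 422 − 170.976 × 1.5850 = 151.009 ms
Then RT(2) = 151.009 + 170.976 × log₂ 2 = 151.009 + 170.976 × 1 ≈ 321.985 ms.

322.0 ms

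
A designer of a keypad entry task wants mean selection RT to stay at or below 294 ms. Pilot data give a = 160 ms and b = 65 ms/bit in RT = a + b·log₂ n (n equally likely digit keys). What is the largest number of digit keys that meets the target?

4

Information budget: (294 − 160)/65 = 2.0615 bits, so n ≤ 2^2.0615 = 4.174 → at most 4.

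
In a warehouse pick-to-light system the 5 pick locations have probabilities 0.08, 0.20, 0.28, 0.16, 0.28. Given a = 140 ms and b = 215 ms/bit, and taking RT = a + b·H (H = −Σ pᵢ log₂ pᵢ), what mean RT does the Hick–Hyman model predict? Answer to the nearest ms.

615 ms

H = 0.08·log₂(1/0.08) + 0.20·log₂(1/0.20) + 0.28·log₂(1/0.28) + 0.16·log₂(1/0.16) + 0.28·log₂(1/0.28) = 2.2074 bits.
RT = 140 + 215 × 2.2074 = 614.58 ms.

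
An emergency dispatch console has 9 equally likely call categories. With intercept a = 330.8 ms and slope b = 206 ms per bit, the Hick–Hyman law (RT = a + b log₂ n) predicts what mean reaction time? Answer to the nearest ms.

log₂(9) = 3.1699 bits, so RT = 330.8 + 206 × 3.1699 ≈ 983.805 ms.

984 ms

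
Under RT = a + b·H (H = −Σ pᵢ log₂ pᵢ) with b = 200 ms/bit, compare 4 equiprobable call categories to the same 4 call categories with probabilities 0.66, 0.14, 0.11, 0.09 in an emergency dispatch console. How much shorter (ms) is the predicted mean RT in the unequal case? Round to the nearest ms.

The RT saving is b·ΔH. Equiprobable H₀ = log₂(4) = 2.0000 bits; with the given probabilities H = 1.4557 bits.
b·(H₀ − H) = 200 × (2.0000 − 1.4557) = 108.86 ms.

109 ms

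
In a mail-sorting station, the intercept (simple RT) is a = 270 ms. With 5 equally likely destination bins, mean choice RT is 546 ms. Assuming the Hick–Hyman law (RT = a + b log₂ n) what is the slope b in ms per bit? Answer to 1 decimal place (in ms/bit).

118.9 ms/bit

5 alternatives carry log₂ 5 = 2.3219 bits; the choice cost is 546 − 270 = 276 ms, so b = 276/2.3219 = 118.867 ms/bit.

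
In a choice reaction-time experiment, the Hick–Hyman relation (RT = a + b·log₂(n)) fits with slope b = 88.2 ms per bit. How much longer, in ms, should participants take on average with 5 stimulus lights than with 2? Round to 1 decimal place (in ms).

116.6 ms

ΔRT = (a + b log₂ n₂) − (a + b log₂ n₁) = b·(log₂ n₂ − log₂ n₁).
log₂(5) − log₂(2) = 2.3219 − 1 = 1.3219.
ΔRT = 88.2 × 1.3219 = 116.594 ms.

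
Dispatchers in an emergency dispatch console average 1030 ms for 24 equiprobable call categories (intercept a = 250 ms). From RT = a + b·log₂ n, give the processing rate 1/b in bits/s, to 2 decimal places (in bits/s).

5.88 bits/s

b = (1030 − 250)/log₂ 24 = 780/4.5850 = 170.121 ms per bit = 0.17012 s/bit; the reciprocal is 5.878 bits/s.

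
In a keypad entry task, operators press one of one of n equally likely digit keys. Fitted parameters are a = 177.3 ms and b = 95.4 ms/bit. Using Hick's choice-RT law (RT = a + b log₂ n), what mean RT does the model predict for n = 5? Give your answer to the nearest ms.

399 ms

log₂(5) = 2.3219 bits, so RT = 177.3 + 95.4 × 2.3219 ≈ 398.812 ms.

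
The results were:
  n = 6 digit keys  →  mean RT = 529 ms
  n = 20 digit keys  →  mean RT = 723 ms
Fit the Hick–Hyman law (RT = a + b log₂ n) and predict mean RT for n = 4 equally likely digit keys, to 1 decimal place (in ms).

Fit slope and intercept:
  b = (723 − 529) / (log₂ 20 − log₂ 6) = 194 / (4.3219 − 2.5850) = 111.689 ms/bit
  a = 529 − 111.689 × 2.5850 = 240.288 ms
Then RT(4) = 240.288 + 111.689 × log₂ 4 = 240.288 + 111.689 × 2 ≈ 463.666 ms.

463.7 ms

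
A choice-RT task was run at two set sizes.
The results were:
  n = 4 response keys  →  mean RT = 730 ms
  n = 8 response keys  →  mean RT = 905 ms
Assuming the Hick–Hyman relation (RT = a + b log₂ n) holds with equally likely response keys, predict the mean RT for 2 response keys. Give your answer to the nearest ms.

555 ms

Fit slope and intercept:
  b = (905 − 730) / (log₂ 8 − log₂ 4) = 175 / (3 − 2) = 175 ms/bit
  a = 730 − 175 × 2 = 380 ms
Then RT(2) = 380 + 175 × log₂ 2 = 380 + 175 × 1 ≈ 555.000 ms.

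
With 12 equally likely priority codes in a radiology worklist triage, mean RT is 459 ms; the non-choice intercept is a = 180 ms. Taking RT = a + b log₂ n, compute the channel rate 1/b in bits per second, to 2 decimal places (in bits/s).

b = (459 − 180)/log₂ 12 = 279/3.5850 = 77.825 ms per bit = 0.07783 s/bit; the reciprocal is 12.849 bits/s.

12.85 bits/s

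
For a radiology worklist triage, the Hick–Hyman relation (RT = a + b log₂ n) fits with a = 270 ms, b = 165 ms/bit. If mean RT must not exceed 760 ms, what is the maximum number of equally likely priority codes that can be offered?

7

Set 270 + 165·log₂ n ≤ 760 → log₂ n ≤ (760 − 270)/165 = 2.9697.
So n ≤ 2^2.9697 = 7.834; the largest integer n is 7.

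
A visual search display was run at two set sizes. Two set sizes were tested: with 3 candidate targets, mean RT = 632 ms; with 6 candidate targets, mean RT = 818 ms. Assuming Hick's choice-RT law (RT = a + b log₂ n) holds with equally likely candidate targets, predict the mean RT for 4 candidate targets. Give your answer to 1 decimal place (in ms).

709.2 ms

RT is linear in log₂ n, so two points fix the line:
  b = (818 − 632) / (log₂ 6 − log₂ 3) = 186 / (2.5850 − 1.5850) = 186.000 ms/bit
  a = 632 − 186.000 × 1.5850 = 337.197 ms
Then RT(4) = 337.197 + 186.000 × log₂ 4 = 337.197 + 186.000 × 2 ≈ 709.197 ms.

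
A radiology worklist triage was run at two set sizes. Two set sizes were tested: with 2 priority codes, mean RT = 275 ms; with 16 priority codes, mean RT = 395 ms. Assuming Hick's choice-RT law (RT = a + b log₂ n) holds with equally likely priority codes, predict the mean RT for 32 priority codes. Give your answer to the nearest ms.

Solve the two-equation system in a and b:
  b = (395 − 275) / (log₂ 16 − log₂ 2) = 120 / (4 − 1) = 40 ms/bit
  a = 275 − 40 × 1 = 235 ms
Then RT(32) = 235 + 40 × log₂ 32 = 235 + 40 × 5 ≈ 435.000 ms.

435 ms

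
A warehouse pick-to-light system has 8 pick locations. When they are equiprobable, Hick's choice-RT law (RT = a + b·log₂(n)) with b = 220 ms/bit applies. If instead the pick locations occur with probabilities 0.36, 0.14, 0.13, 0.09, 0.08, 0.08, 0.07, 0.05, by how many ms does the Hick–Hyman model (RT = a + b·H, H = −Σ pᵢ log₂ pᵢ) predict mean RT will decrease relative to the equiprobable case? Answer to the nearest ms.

68 ms

Equiprobable entropy H₀ = log₂ 8 = 3.0000 bits.
Skewed entropy H = −Σ pᵢ log₂ pᵢ = 2.6907 bits.
ΔRT = b·(H₀ − H) = 220 × 0.3093 = 68.05 ms.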